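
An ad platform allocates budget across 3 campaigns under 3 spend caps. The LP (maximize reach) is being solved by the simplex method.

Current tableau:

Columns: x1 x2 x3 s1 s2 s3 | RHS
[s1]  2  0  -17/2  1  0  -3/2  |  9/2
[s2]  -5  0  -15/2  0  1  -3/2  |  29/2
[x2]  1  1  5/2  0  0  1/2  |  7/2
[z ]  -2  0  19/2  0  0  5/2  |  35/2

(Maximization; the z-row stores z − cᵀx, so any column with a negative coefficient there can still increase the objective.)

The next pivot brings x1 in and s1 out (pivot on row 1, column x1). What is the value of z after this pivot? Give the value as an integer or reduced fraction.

Minimum ratio for x1: (9/2)/2 = 9/4.
z changes by −(z-row coeff of x1)·ratio = −(-2)·(9/4) = 9/2.
New z = 35/2 + (9/2) = 22.

22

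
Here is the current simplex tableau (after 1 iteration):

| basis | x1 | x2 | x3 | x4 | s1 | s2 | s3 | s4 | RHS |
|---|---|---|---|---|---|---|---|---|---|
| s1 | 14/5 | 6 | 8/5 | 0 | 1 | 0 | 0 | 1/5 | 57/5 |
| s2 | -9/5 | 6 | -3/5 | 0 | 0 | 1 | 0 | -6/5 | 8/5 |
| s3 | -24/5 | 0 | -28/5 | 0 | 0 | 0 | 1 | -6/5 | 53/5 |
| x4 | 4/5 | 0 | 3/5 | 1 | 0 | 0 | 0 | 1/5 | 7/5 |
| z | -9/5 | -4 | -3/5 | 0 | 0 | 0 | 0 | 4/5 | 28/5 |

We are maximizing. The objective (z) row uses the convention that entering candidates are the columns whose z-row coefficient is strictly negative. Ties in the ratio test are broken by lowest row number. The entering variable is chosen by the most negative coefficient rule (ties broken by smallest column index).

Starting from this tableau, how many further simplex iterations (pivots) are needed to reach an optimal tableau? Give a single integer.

pivot: x2 in, s2 out → z = 20/3
pivot: x1 in, x4 out → z = 143/12
No improving column remains; optimal.

2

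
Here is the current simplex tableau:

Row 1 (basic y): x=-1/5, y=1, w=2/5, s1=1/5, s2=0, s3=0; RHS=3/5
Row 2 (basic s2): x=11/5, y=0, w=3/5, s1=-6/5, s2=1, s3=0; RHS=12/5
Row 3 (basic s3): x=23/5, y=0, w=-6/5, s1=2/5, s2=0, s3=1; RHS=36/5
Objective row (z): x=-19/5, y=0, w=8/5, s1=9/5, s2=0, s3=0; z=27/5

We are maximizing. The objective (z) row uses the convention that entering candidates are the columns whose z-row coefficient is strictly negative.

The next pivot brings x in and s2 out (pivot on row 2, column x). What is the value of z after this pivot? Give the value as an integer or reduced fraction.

105/11

Minimum ratio for x: (12/5)/(11/5) = 12/11.
z changes by −(z-row coeff of x)·ratio = −(-19/5)·(12/11) = 228/55.
New z = 27/5 + (228/55) = 105/11.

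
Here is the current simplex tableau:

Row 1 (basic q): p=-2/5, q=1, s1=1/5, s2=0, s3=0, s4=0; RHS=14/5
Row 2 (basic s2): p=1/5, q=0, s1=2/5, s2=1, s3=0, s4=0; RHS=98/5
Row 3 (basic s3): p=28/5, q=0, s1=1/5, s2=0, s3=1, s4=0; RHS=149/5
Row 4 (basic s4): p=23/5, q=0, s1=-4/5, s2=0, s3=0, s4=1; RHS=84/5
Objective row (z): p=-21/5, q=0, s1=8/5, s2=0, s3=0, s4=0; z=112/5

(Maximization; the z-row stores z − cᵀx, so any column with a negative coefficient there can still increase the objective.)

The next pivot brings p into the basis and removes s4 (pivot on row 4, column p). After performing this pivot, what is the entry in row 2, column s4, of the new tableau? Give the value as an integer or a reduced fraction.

Pivot element is row 4, column p: 23/5.
Normalize row 4: new (row 4, s4) = 1/(23/5) = 5/23.
row 2 ← row 2 − (1/5)·(new row 4): 0 − (1/5)·(5/23) = -1/23.

-1/23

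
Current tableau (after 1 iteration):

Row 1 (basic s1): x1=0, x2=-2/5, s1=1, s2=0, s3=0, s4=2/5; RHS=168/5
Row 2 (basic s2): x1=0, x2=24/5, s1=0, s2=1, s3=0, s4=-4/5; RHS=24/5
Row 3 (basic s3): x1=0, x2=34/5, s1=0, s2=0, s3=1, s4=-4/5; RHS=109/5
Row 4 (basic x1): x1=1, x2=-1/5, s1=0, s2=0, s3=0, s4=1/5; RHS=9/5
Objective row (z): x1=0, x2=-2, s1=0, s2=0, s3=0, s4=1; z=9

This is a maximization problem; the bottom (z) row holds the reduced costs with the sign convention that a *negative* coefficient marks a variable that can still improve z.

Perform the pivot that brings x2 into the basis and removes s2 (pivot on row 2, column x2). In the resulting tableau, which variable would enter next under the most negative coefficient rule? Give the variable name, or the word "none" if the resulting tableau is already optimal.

none

Pivot element 24/5. New z-row = old z-row − (-2)·(row 2/(24/5)).
Updated z-row coefficients: x1: 0, x2: 0, s1: 0, s2: 5/12, s3: 0, s4: 2/3.
No coefficient is strictly negative; the tableau after this pivot is optimal.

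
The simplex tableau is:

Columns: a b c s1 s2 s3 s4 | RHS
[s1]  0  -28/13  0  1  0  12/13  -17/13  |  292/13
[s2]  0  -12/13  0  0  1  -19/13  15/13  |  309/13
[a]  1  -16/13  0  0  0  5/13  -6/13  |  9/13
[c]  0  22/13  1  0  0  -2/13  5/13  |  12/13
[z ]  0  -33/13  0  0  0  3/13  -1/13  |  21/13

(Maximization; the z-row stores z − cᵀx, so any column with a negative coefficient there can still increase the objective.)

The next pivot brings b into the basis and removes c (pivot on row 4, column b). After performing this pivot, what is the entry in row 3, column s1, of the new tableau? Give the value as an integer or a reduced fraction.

Pivot element is row 4, column b: 22/13.
Normalize row 4: new (row 4, s1) = 0/(22/13) = 0.
row 3 ← row 3 − (-16/13)·(new row 4): 0 − (-16/13)·0 = 0.

0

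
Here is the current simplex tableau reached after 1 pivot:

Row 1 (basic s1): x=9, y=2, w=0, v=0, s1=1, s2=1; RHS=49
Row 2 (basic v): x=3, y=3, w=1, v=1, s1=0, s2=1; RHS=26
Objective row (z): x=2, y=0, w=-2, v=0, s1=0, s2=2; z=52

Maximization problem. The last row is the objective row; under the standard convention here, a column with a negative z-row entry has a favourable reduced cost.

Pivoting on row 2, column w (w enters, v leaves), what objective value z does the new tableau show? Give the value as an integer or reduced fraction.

Minimum ratio for w: 26/1 = 26.
z changes by −(z-row coeff of w)·ratio = −(-2)·26 = 52.
New z = 52 + 52 = 104.

104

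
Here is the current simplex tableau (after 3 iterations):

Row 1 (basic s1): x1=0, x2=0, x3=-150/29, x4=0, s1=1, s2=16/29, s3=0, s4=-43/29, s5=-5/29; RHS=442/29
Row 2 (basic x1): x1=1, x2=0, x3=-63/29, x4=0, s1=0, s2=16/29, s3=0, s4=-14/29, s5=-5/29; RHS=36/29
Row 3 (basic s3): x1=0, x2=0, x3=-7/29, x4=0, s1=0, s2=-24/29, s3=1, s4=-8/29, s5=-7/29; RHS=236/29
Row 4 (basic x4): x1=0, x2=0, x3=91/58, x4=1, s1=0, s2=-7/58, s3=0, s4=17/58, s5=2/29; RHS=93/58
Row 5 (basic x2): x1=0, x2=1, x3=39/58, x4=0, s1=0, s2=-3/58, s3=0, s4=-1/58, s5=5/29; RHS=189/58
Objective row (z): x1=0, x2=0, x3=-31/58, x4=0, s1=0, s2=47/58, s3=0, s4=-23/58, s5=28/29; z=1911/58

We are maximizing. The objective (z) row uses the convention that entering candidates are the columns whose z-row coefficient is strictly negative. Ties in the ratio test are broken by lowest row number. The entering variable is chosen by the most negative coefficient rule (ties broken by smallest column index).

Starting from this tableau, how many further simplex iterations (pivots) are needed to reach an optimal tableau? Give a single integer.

pivot: x3 in, x4 out → z = 3048/91
pivot: s4 in, x3 out → z = 597/17
No improving column remains; optimal.

2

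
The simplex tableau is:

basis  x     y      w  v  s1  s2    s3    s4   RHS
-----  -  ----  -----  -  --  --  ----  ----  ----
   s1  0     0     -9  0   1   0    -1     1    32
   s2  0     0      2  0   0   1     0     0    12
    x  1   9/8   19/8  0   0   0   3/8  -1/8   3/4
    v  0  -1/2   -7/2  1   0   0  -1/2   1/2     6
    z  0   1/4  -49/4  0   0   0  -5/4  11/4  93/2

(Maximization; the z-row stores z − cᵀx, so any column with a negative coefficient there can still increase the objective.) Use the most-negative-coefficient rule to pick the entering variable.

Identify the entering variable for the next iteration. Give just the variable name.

w

Objective-row coefficients: x: 0, y: 1/4, w: -49/4, v: 0, s1: 0, s2: 0, s3: -5/4, s4: 11/4.
The most negative is -49/4 in column w, so w enters.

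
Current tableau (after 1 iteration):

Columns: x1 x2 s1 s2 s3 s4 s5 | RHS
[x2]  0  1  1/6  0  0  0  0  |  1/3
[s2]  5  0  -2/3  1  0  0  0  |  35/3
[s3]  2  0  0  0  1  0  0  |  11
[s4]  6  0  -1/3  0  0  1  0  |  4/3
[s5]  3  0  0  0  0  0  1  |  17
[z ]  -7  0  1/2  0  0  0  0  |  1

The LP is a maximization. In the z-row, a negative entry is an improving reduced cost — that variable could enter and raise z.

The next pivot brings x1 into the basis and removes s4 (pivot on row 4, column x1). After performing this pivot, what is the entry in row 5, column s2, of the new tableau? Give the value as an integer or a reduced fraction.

0

Pivot element is row 4, column x1: 6.
Normalize row 4: new (row 4, s2) = 0/6 = 0.
row 5 ← row 5 − 3·(new row 4): 0 − 3·0 = 0.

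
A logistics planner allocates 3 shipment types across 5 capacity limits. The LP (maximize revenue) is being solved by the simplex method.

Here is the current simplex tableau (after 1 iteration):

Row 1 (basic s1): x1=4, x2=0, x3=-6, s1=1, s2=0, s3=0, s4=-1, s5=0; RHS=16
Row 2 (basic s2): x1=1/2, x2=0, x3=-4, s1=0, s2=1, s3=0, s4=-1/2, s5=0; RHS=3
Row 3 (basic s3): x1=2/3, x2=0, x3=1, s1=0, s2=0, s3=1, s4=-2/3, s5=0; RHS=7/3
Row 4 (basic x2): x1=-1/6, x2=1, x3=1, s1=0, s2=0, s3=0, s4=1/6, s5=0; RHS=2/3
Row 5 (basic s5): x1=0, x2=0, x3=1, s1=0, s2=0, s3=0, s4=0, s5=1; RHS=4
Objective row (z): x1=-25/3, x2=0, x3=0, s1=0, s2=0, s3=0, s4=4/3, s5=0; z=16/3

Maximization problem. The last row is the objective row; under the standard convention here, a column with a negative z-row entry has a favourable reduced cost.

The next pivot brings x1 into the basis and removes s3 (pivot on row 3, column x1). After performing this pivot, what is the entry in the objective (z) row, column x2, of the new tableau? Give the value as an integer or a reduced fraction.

0

Pivot element is row 3, column x1: 2/3.
Normalize row 3: new (row 3, x2) = 0/(2/3) = 0.
z-row ← z-row − (-25/3)·(new row 3): 0 − (-25/3)·0 = 0.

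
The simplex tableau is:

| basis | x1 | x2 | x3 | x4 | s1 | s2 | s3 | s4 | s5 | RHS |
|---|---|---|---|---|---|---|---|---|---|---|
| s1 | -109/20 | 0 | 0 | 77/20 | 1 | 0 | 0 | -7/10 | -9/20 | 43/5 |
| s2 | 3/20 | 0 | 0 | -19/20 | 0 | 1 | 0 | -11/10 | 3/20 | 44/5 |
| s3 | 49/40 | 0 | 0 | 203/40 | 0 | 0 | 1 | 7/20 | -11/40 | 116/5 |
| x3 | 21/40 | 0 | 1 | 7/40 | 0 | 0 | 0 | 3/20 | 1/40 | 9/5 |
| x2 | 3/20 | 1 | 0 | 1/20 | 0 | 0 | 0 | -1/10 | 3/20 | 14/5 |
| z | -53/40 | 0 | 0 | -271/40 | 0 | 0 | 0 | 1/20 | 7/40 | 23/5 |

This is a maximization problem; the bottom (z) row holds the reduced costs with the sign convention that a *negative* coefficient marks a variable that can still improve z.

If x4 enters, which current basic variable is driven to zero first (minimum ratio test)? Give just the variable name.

Ratios: row 1 (s1): (43/5)/(77/20) = 172/77; row 2 (s2): entry -19/20 ≤ 0, skip; row 3 (s3): (116/5)/(203/40) = 32/7; row 4 (x3): (9/5)/(7/40) = 72/7; row 5 (x2): (14/5)/(1/20) = 56.
Minimum ratio 172/77 is in the s1 row, so s1 leaves.

s1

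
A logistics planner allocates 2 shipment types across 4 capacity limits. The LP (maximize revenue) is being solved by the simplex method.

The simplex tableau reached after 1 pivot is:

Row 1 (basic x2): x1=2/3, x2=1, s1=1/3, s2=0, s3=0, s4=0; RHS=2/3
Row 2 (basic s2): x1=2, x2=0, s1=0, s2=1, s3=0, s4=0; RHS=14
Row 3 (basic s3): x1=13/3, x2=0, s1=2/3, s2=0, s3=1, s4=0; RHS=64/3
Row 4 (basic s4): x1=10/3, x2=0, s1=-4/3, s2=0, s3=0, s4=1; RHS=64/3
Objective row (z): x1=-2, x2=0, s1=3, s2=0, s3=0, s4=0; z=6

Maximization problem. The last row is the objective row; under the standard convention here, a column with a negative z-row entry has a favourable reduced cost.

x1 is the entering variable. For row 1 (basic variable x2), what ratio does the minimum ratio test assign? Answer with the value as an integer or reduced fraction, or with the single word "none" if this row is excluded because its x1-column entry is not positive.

Ratio = RHS / (x1 entry) = (2/3) / (2/3) = 1.

1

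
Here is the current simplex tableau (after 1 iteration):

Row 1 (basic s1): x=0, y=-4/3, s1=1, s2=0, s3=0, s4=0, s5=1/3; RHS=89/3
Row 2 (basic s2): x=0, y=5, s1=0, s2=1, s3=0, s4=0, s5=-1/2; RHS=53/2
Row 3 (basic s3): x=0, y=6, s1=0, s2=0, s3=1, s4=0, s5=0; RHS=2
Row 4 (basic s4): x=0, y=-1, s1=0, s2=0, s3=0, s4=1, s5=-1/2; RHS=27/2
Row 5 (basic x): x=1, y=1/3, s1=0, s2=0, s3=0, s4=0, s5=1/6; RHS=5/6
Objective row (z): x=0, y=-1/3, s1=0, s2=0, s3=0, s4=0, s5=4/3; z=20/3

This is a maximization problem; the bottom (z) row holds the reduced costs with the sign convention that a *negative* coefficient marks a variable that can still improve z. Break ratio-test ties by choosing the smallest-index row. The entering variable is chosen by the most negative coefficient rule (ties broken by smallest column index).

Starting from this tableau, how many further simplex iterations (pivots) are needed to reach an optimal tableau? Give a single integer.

pivot: y in, s3 out → z = 61/9
No improving column remains; optimal.

1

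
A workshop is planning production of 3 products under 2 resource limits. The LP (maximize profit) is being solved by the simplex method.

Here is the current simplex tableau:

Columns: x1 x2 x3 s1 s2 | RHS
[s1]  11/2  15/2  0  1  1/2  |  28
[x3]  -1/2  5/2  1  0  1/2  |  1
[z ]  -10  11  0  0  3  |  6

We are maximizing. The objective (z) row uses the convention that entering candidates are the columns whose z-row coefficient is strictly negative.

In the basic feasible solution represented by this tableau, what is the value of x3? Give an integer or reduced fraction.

x3 is basic (row 2); its value is the RHS of that row: 1.

1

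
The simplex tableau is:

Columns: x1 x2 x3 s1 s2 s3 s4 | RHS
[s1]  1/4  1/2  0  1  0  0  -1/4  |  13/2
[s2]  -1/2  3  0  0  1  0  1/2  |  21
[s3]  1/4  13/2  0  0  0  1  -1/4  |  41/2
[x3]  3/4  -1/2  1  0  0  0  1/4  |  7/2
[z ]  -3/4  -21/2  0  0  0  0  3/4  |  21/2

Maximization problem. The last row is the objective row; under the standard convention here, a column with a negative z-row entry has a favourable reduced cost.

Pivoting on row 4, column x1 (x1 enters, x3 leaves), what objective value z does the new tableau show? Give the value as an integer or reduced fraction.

14

Minimum ratio for x1: (7/2)/(3/4) = 14/3.
z changes by −(z-row coeff of x1)·ratio = −(-3/4)·(14/3) = 7/2.
New z = 21/2 + (7/2) = 14.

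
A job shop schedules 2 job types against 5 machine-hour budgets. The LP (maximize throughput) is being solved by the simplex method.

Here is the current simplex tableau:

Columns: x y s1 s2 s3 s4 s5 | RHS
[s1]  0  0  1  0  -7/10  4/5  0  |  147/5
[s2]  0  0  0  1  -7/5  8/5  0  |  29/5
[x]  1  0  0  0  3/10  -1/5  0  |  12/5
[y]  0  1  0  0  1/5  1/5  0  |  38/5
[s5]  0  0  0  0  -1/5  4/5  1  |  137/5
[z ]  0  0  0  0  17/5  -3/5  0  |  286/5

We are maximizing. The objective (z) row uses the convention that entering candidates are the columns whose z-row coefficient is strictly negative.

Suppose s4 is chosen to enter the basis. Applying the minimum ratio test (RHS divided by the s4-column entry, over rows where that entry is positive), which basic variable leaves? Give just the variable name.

Ratios: row 1 (s1): (147/5)/(4/5) = 147/4; row 2 (s2): (29/5)/(8/5) = 29/8; row 3 (x): entry -1/5 ≤ 0, skip; row 4 (y): (38/5)/(1/5) = 38; row 5 (s5): (137/5)/(4/5) = 137/4.
Minimum ratio 29/8 is in the s2 row, so s2 leaves.

s2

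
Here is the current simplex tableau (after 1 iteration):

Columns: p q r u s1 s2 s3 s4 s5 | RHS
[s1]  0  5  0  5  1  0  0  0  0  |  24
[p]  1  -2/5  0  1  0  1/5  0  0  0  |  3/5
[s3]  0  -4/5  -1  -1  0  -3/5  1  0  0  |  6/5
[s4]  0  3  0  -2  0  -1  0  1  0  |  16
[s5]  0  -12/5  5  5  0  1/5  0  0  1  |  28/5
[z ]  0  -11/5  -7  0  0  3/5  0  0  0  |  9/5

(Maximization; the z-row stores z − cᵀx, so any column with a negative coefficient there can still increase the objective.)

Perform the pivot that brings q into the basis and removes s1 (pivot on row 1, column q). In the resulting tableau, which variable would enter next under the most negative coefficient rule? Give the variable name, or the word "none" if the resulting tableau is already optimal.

Pivot element 5. New z-row = old z-row − (-11/5)·(row 1/5).
Updated z-row coefficients: p: 0, q: 0, r: -7, u: 11/5, s1: 11/25, s2: 3/5, s3: 0, s4: 0, s5: 0.
The most negative is -7 in column r, so r would enter next.

r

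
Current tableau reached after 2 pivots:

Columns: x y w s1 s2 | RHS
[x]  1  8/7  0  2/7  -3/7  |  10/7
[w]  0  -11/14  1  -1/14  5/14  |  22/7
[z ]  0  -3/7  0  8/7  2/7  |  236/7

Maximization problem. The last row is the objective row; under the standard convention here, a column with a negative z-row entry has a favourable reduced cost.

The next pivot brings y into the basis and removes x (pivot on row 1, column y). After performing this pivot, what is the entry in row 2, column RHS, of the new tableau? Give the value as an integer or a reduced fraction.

Pivot element is row 1, column y: 8/7.
Normalize row 1: new (row 1, RHS) = (10/7)/(8/7) = 5/4.
row 2 ← row 2 − (-11/14)·(new row 1): 22/7 − (-11/14)·(5/4) = 33/8.

33/8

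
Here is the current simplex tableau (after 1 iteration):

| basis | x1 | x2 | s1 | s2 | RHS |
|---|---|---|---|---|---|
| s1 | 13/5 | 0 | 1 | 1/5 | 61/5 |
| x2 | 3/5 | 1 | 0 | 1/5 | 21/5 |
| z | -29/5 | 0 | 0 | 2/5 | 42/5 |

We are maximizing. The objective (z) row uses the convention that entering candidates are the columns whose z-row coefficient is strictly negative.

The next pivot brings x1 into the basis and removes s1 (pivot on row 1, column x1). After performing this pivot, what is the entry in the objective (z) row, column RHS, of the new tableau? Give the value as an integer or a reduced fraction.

Pivot element is row 1, column x1: 13/5.
Normalize row 1: new (row 1, RHS) = (61/5)/(13/5) = 61/13.
z-row ← z-row − (-29/5)·(new row 1): 42/5 − (-29/5)·(61/13) = 463/13.

463/13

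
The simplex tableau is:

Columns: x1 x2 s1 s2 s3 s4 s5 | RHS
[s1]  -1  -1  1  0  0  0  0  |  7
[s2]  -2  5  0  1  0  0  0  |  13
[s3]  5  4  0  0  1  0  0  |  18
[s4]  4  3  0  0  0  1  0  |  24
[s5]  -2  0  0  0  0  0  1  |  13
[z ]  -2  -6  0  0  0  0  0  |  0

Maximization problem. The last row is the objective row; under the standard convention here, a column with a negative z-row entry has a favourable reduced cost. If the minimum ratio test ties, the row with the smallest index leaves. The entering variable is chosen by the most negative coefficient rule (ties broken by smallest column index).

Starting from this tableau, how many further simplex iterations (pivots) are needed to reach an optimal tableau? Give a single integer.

pivot: x2 in, s2 out → z = 78/5
pivot: x1 in, s3 out → z = 62/3
No improving column remains; optimal.

2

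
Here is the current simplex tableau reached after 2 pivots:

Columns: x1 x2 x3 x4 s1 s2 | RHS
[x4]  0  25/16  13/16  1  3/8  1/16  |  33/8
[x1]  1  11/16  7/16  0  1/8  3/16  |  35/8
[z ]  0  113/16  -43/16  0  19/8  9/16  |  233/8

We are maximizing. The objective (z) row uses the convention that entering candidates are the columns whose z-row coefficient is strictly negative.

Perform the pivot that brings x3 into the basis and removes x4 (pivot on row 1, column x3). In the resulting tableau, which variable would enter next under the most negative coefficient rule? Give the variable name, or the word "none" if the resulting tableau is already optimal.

Pivot element 13/16. New z-row = old z-row − (-43/16)·(row 1/(13/16)).
Updated z-row coefficients: x1: 0, x2: 159/13, x3: 0, x4: 43/13, s1: 47/13, s2: 10/13.
No coefficient is strictly negative; the tableau after this pivot is optimal.

none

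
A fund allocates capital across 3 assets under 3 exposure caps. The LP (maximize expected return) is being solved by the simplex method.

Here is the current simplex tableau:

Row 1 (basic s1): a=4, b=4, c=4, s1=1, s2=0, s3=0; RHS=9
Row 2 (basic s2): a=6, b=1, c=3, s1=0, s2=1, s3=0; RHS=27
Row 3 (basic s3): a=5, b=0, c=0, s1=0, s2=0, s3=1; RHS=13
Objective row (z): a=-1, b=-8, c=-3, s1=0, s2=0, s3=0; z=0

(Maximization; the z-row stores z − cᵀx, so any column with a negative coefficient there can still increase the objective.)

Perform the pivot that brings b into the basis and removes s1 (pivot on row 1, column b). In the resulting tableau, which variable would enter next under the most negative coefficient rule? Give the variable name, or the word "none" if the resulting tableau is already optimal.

none

Pivot element 4. New z-row = old z-row − (-8)·(row 1/4).
Updated z-row coefficients: a: 7, b: 0, c: 5, s1: 2, s2: 0, s3: 0.
No coefficient is strictly negative; the tableau after this pivot is optimal.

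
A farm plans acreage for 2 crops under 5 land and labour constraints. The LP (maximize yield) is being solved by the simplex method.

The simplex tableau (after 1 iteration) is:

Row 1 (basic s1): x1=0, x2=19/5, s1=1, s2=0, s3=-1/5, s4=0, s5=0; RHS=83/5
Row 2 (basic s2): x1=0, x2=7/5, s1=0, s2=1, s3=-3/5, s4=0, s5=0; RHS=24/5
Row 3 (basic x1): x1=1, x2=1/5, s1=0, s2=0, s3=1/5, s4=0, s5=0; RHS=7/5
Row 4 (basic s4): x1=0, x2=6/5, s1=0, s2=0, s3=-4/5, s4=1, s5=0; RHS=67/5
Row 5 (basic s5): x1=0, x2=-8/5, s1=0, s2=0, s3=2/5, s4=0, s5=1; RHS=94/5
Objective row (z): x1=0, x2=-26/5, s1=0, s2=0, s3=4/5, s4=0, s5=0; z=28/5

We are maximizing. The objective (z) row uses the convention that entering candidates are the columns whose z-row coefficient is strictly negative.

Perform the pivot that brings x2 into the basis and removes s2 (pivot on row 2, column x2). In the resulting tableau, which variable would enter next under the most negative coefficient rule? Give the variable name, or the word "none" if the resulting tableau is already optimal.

Pivot element 7/5. New z-row = old z-row − (-26/5)·(row 2/(7/5)).
Updated z-row coefficients: x1: 0, x2: 0, s1: 0, s2: 26/7, s3: -10/7, s4: 0, s5: 0.
The most negative is -10/7 in column s3, so s3 would enter next.

s3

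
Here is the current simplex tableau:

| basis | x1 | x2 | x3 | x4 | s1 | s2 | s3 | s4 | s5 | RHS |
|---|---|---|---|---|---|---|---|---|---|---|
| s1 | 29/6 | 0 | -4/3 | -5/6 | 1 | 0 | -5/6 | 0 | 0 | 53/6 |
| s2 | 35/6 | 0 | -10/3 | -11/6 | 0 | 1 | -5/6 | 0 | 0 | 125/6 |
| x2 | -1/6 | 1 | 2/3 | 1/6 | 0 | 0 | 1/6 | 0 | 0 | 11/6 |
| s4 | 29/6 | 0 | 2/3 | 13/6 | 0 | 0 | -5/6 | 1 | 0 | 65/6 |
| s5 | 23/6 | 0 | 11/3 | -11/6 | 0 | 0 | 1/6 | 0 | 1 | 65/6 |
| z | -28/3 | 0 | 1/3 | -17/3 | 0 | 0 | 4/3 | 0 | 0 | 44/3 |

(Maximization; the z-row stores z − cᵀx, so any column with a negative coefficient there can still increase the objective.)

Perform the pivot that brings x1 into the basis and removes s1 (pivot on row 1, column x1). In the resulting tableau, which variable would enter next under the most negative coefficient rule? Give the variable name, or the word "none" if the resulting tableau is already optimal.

x4

Pivot element 29/6. New z-row = old z-row − (-28/3)·(row 1/(29/6)).
Updated z-row coefficients: x1: 0, x2: 0, x3: -65/29, x4: -211/29, s1: 56/29, s2: 0, s3: -8/29, s4: 0, s5: 0.
The most negative is -211/29 in column x4, so x4 would enter next.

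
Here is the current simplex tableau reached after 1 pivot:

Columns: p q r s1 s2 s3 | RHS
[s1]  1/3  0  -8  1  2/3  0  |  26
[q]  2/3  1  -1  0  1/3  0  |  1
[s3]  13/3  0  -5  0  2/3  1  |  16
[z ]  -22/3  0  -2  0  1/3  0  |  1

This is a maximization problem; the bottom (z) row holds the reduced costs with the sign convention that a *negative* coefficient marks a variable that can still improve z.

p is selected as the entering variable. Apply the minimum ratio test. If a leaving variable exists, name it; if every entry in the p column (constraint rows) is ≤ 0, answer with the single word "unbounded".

q

Ratios: row 1 (s1): 26/(1/3) = 78; row 2 (q): 1/(2/3) = 3/2; row 3 (s3): 16/(13/3) = 48/13.
Minimum ratio is in the q row, so q leaves.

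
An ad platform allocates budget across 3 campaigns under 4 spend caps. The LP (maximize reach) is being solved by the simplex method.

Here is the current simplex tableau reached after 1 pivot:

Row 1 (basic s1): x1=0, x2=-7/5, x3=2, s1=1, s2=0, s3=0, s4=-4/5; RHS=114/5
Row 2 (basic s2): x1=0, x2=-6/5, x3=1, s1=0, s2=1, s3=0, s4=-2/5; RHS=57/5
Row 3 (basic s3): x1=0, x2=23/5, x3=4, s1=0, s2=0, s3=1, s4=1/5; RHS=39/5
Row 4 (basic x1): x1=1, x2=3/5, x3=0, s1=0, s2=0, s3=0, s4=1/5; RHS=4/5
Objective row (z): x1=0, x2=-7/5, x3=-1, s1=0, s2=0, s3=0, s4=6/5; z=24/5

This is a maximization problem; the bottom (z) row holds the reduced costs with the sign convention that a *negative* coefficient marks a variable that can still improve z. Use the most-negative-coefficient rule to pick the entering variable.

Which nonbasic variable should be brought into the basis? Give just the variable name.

Objective-row coefficients: x1: 0, x2: -7/5, x3: -1, s1: 0, s2: 0, s3: 0, s4: 6/5.
The most negative is -7/5 in column x2, so x2 enters.

x2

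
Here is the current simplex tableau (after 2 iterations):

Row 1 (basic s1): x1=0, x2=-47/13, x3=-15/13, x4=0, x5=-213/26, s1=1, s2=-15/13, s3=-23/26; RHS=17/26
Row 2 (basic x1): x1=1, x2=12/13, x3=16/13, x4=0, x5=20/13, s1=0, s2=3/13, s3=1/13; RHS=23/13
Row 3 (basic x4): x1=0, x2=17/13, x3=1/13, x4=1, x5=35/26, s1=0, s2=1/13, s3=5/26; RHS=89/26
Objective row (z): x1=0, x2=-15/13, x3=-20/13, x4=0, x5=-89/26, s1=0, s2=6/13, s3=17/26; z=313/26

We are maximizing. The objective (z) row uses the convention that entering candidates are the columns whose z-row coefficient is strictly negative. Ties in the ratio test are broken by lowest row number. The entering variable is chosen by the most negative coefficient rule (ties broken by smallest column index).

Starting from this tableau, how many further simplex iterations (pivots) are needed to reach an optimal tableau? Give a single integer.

pivot: x5 in, x1 out → z = 639/40
No improving column remains; optimal.

1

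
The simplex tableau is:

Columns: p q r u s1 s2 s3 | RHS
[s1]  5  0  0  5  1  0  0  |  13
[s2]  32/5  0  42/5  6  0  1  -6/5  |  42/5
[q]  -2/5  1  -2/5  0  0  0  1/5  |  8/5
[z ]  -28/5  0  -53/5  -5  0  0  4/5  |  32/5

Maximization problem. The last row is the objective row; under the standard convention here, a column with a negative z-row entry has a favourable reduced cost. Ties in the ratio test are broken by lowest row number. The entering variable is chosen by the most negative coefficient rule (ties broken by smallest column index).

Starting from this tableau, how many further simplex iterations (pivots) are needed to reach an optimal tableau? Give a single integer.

2

pivot: r in, s2 out → z = 17
pivot: s3 in, q out → z = 27
No improving column remains; optimal.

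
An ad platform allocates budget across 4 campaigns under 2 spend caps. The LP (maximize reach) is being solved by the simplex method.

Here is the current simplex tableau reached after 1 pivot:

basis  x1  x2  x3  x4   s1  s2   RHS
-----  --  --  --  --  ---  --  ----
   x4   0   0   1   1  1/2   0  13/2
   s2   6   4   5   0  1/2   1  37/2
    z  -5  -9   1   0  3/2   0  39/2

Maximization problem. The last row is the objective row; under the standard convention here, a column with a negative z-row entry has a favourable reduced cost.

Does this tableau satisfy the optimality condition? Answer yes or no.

no

Column x1 has objective-row coefficient -5, which is negative; an improving pivot exists, so not yet optimal.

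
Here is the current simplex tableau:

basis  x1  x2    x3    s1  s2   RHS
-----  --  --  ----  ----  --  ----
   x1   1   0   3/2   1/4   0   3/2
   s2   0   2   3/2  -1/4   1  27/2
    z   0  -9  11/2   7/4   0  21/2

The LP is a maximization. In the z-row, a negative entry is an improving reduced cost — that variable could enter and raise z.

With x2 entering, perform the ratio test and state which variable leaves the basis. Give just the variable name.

Ratios: row 1 (x1): entry 0 ≤ 0, skip; row 2 (s2): (27/2)/2 = 27/4.
Minimum ratio 27/4 is in the s2 row, so s2 leaves.

s2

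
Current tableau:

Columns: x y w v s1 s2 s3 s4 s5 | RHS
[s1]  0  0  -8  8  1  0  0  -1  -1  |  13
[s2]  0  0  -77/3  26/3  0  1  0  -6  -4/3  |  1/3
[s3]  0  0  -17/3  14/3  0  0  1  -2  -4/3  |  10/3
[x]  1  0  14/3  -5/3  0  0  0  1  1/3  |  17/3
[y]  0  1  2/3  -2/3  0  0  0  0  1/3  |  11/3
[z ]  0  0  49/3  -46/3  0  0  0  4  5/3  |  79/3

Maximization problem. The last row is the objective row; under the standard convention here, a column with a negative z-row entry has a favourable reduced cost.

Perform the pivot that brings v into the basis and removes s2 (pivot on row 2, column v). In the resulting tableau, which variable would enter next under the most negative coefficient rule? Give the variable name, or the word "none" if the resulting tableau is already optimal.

w

Pivot element 26/3. New z-row = old z-row − (-46/3)·(row 2/(26/3)).
Updated z-row coefficients: x: 0, y: 0, w: -378/13, v: 0, s1: 0, s2: 23/13, s3: 0, s4: -86/13, s5: -9/13.
The most negative is -378/13 in column w, so w would enter next.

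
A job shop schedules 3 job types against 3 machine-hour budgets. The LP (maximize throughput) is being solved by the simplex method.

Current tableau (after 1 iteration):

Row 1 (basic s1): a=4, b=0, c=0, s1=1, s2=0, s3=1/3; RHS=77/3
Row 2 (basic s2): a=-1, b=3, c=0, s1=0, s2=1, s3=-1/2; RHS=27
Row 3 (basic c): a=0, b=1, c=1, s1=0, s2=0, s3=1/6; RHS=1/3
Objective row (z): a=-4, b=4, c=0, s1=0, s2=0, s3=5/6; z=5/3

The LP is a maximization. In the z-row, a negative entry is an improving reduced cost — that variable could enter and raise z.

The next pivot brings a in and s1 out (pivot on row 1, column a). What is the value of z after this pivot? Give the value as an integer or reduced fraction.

82/3

Minimum ratio for a: (77/3)/4 = 77/12.
z changes by −(z-row coeff of a)·ratio = −(-4)·(77/12) = 77/3.
New z = 5/3 + (77/3) = 82/3.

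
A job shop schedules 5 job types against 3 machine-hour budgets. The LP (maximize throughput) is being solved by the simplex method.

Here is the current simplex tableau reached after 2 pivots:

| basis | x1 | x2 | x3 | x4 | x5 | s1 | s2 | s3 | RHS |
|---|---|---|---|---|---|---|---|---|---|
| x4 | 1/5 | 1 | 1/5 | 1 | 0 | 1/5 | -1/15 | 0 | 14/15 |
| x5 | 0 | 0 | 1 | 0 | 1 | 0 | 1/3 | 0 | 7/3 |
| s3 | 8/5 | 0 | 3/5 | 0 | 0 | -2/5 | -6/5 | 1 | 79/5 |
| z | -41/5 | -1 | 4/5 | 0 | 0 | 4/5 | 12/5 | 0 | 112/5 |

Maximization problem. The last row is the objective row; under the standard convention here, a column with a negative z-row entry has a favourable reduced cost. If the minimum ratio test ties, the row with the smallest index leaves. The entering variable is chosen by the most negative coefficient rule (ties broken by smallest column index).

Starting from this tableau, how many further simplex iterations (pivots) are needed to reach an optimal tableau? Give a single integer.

2

pivot: x1 in, x4 out → z = 182/3
pivot: s2 in, x5 out → z = 63
No improving column remains; optimal.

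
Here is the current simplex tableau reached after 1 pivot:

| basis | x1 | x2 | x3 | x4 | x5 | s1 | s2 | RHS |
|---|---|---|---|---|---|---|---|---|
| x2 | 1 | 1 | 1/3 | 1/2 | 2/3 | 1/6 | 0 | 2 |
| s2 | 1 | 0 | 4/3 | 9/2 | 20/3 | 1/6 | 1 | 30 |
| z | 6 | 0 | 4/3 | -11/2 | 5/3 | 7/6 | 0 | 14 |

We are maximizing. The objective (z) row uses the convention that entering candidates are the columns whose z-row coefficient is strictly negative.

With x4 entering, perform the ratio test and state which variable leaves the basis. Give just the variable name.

Ratios: row 1 (x2): 2/(1/2) = 4; row 2 (s2): 30/(9/2) = 20/3.
Minimum ratio 4 is in the x2 row, so x2 leaves.

x2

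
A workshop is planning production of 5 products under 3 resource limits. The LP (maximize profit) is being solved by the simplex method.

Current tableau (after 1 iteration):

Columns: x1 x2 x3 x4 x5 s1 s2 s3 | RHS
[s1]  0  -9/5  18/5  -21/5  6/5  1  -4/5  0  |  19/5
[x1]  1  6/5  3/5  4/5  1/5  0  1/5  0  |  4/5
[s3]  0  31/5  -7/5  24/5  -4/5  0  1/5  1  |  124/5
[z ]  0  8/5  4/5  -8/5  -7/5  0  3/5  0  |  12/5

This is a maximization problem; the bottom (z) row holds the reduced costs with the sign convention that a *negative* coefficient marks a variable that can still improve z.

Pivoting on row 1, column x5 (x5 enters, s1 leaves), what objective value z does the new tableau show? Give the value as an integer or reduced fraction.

41/6

Minimum ratio for x5: (19/5)/(6/5) = 19/6.
z changes by −(z-row coeff of x5)·ratio = −(-7/5)·(19/6) = 133/30.
New z = 12/5 + (133/30) = 41/6.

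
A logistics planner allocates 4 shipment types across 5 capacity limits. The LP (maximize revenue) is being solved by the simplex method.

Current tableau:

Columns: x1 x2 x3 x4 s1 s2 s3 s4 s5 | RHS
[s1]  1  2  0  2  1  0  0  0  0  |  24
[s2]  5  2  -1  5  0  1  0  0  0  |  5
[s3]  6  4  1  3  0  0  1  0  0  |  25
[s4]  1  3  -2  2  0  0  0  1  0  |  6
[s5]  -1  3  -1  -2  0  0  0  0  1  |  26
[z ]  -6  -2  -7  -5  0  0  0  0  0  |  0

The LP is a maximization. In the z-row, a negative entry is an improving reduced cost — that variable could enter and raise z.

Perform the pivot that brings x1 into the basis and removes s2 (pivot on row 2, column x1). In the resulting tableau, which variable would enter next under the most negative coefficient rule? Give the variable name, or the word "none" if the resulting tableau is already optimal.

Pivot element 5. New z-row = old z-row − (-6)·(row 2/5).
Updated z-row coefficients: x1: 0, x2: 2/5, x3: -41/5, x4: 1, s1: 0, s2: 6/5, s3: 0, s4: 0, s5: 0.
The most negative is -41/5 in column x3, so x3 would enter next.

x3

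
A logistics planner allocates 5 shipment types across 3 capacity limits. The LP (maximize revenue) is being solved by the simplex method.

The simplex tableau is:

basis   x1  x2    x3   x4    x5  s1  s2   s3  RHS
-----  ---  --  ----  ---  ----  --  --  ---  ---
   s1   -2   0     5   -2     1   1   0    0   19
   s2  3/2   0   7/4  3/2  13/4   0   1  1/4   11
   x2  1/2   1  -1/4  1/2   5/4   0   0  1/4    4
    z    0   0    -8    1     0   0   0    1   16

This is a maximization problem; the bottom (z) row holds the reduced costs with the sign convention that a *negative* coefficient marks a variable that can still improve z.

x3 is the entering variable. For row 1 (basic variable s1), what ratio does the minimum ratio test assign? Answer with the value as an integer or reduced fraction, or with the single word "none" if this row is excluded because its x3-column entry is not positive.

Ratio = RHS / (x3 entry) = 19 / 5 = 19/5.

19/5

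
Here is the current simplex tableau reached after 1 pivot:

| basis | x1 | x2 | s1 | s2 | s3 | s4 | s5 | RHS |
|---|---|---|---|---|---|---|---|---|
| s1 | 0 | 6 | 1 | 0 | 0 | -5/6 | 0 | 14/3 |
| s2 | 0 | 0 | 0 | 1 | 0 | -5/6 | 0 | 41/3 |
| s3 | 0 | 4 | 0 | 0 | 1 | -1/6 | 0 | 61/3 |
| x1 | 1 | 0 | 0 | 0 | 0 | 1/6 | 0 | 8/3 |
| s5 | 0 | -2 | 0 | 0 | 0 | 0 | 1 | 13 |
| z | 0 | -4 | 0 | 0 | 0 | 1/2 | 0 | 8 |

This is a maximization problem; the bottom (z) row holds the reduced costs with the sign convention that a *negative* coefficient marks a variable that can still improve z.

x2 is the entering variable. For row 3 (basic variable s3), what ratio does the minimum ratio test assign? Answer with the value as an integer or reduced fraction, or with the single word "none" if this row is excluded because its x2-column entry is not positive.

61/12

Ratio = RHS / (x2 entry) = (61/3) / 4 = 61/12.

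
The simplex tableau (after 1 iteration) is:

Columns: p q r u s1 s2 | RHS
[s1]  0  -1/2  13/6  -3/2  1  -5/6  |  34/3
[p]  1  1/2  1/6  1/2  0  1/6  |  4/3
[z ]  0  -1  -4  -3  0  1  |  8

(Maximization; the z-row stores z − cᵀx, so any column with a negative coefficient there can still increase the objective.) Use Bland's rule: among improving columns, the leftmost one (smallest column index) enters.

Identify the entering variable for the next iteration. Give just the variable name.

Objective-row coefficients: p: 0, q: -1, r: -4, u: -3, s1: 0, s2: 1.
Improving columns: q, r, u. Bland's rule picks the smallest column index → q.

q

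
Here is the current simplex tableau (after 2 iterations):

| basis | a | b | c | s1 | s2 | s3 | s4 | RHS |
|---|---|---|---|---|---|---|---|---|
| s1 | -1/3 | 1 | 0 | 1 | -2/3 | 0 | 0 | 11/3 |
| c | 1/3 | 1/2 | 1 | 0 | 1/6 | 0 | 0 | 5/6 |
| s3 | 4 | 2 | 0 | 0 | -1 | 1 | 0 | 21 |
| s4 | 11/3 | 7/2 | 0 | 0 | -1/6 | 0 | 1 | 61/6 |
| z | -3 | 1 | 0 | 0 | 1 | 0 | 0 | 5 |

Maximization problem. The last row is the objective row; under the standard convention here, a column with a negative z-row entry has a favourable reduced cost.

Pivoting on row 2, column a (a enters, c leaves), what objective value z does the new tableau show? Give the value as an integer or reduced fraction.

25/2

Minimum ratio for a: (5/6)/(1/3) = 5/2.
z changes by −(z-row coeff of a)·ratio = −(-3)·(5/2) = 15/2.
New z = 5 + (15/2) = 25/2.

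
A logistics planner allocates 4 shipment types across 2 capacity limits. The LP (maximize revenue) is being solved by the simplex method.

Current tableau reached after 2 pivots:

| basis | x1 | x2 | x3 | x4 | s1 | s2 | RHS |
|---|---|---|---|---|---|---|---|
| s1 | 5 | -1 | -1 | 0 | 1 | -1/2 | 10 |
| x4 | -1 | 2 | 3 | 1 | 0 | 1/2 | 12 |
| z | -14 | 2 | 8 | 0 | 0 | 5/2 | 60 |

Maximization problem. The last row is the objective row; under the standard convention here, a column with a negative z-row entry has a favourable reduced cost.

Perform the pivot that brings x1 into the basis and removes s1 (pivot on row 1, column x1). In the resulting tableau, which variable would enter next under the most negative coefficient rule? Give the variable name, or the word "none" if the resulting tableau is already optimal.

Pivot element 5. New z-row = old z-row − (-14)·(row 1/5).
Updated z-row coefficients: x1: 0, x2: -4/5, x3: 26/5, x4: 0, s1: 14/5, s2: 11/10.
The most negative is -4/5 in column x2, so x2 would enter next.

x2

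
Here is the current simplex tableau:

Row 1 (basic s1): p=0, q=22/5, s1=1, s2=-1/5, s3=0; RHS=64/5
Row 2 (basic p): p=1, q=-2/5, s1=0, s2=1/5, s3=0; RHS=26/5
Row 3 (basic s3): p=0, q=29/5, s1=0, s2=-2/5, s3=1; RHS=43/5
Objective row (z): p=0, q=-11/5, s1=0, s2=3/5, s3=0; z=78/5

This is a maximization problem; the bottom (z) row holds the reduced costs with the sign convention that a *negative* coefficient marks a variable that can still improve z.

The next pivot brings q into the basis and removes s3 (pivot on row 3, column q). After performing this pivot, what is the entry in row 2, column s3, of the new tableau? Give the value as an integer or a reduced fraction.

2/29

Pivot element is row 3, column q: 29/5.
Normalize row 3: new (row 3, s3) = 1/(29/5) = 5/29.
row 2 ← row 2 − (-2/5)·(new row 3): 0 − (-2/5)·(5/29) = 2/29.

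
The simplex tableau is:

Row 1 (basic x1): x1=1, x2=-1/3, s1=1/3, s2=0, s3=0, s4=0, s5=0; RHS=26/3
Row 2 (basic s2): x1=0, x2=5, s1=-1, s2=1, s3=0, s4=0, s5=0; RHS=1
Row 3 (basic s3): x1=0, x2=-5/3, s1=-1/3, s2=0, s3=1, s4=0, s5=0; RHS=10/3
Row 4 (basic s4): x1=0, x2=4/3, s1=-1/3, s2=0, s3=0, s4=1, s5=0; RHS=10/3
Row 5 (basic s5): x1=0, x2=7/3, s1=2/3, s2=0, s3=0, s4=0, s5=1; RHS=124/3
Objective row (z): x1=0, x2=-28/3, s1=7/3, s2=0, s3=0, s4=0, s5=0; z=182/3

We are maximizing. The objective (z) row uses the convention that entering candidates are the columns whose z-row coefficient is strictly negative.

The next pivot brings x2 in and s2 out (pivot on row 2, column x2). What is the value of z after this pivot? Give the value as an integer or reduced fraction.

Minimum ratio for x2: 1/5 = 1/5.
z changes by −(z-row coeff of x2)·ratio = −(-28/3)·(1/5) = 28/15.
New z = 182/3 + (28/15) = 938/15.

938/15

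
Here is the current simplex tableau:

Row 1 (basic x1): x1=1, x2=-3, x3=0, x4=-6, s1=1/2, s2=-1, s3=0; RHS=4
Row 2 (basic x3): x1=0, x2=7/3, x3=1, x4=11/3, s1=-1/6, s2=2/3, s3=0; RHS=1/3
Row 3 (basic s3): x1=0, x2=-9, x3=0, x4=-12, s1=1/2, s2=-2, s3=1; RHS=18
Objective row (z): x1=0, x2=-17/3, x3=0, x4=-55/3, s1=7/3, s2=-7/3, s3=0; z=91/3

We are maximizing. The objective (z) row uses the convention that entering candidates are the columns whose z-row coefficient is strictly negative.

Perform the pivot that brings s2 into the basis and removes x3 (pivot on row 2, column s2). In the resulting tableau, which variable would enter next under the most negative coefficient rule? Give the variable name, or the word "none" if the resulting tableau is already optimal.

Pivot element 2/3. New z-row = old z-row − (-7/3)·(row 2/(2/3)).
Updated z-row coefficients: x1: 0, x2: 5/2, x3: 7/2, x4: -11/2, s1: 7/4, s2: 0, s3: 0.
The most negative is -11/2 in column x4, so x4 would enter next.

x4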